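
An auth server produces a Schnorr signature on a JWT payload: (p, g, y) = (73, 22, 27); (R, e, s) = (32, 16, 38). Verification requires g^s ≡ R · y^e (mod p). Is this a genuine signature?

g^s mod p:
22^2 = 484 ≡ 46
22^4 ≡ 46^2 = 2116 ≡ 72
22^8 ≡ 72^2 = 5184 ≡ 1
22^16 ≡ 1^2 = 1
22^32 ≡ 1^2 = 1
38 = 32 + 4 + 2, so 22^38 ≡ 1·72·46 ≡ 27 (mod 73)
R · y^e mod p:
27^2 = 729 ≡ 72
27^4 ≡ 72^2 = 5184 ≡ 1
27^8 ≡ 1^2 = 1
27^16 ≡ 1^2 = 1
32·1 = 32 ≡ 32 (mod 73)
27 ≠ 32; the check fails.

forged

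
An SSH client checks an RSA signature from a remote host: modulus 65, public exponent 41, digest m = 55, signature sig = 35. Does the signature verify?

Squares mod 65: sig^1≡35, sig^2≡55, sig^4≡35, sig^8≡55, sig^16≡35, sig^32≡55
41 = 32 + 8 + 1, so sig^41 ≡ 55·55·35 ≡ 55 (mod 65)
Since 55 equals the digest 55, verification succeeds.

verifies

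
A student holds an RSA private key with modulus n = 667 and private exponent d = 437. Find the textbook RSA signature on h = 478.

h^2 ≡ 478^2 = 228484 ≡ 370
h^4 ≡ 370^2 = 136900 ≡ 165
h^8 ≡ 165^2 = 27225 ≡ 545
h^16 ≡ 545^2 = 297025 ≡ 210
h^32 ≡ 210^2 = 44100 ≡ 78
h^64 ≡ 78^2 = 6084 ≡ 81
h^128 ≡ 81^2 = 6561 ≡ 558
h^256 ≡ 558^2 = 311364 ≡ 542
437 = 256 + 128 + 32 + 16 + 4 + 1, so h^437 ≡ 542·558·78·210·165·478 ≡ 591 (mod 667)

591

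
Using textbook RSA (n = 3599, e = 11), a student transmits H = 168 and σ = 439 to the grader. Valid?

Squares mod 3599: σ^1≡439, σ^2≡1974, σ^4≡2558, σ^8≡382
11 = 8 + 2 + 1, so σ^11 ≡ 382·1974·439 ≡ 3431 (mod 3599)
The recovered value 3431 does not match the digest 168.

no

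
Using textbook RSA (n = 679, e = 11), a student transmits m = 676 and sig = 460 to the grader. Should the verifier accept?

reject

sig^2 ≡ 460^2 = 211600 ≡ 431
sig^4 ≡ 431^2 = 185761 ≡ 394
sig^8 ≡ 394^2 = 155236 ≡ 424
11 = 8 + 2 + 1, so sig^11 ≡ 424·431·460 ≡ 3 (mod 679)
The recovered value 3 does not match the digest 676.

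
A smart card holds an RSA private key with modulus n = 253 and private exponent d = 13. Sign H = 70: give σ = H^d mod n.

H^13 mod 253 = 185

185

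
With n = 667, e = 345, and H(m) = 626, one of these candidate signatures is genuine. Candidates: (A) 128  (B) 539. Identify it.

Candidate A: Squares mod 667: 128^1≡128, 128^2≡376, 128^4≡639, 128^8≡117, 128^16≡349, 128^32≡407, 128^64≡233, 128^128≡262, 128^256≡610; 345 = 256 + 64 + 16 + 8 + 1, so 128^345 ≡ 610·233·349·117·128 ≡ 41 (mod 667)
Candidate B: Squares mod 667: 539^1≡539, 539^2≡376, 539^4≡639, 539^8≡117, 539^16≡349, 539^32≡407, 539^64≡233, 539^128≡262, 539^256≡610; 345 = 256 + 64 + 16 + 8 + 1, so 539^345 ≡ 610·233·349·117·539 ≡ 626 (mod 667)
  → matches H(m) = 626

B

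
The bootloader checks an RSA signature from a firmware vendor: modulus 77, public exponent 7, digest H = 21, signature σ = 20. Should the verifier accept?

reject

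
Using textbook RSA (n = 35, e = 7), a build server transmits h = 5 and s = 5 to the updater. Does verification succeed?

s^2 ≡ 5^2 = 25
s^4 ≡ 25^2 = 625 ≡ 30
7 = 4 + 2 + 1, so s^7 ≡ 30·25·5 ≡ 5 (mod 35)
s^7 mod 35 = 5 matches h.

passes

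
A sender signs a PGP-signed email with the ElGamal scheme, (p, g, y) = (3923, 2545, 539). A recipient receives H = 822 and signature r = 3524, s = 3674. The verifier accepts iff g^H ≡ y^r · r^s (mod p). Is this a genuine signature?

forged

Left side g^H mod p:
2545^2 = 6477025 ≡ 152
2545^4 ≡ 152^2 = 23104 ≡ 3489
2545^8 ≡ 3489^2 = 12173121 ≡ 52
2545^16 ≡ 52^2 = 2704
2545^32 ≡ 2704^2 = 7311616 ≡ 3067
2545^64 ≡ 3067^2 = 9406489 ≡ 3058
2545^128 ≡ 3058^2 = 9351364 ≡ 2855
2545^256 ≡ 2855^2 = 8151025 ≡ 2954
2545^512 ≡ 2954^2 = 8726116 ≡ 1364
822 = 512 + 256 + 32 + 16 + 4 + 2, so 2545^822 ≡ 1364·2954·3067·2704·3489·152 ≡ 212 (mod 3923)
Right side y^r · r^s mod p:
539^2 = 290521 ≡ 219
539^4 ≡ 219^2 = 47961 ≡ 885
539^8 ≡ 885^2 = 783225 ≡ 2548
539^16 ≡ 2548^2 = 6492304 ≡ 3662
539^32 ≡ 3662^2 = 13410244 ≡ 1430
539^64 ≡ 1430^2 = 2044900 ≡ 1017
539^128 ≡ 1017^2 = 1034289 ≡ 2540
539^256 ≡ 2540^2 = 6451600 ≡ 2188
539^512 ≡ 2188^2 = 4787344 ≡ 1284
539^1024 ≡ 1284^2 = 1648656 ≡ 996
539^2048 ≡ 996^2 = 992016 ≡ 3420
3524 = 2048 + 1024 + 256 + 128 + 64 + 4, so 539^3524 ≡ 3420·996·2188·2540·1017·885 ≡ 3310 (mod 3923)
3524^2 = 12418576 ≡ 2281
3524^4 ≡ 2281^2 = 5202961 ≡ 1063
3524^8 ≡ 1063^2 = 1129969 ≡ 145
3524^16 ≡ 145^2 = 21025 ≡ 1410
3524^32 ≡ 1410^2 = 1988100 ≡ 3062
3524^64 ≡ 3062^2 = 9375844 ≡ 3797
3524^128 ≡ 3797^2 = 14417209 ≡ 184
3524^256 ≡ 184^2 = 33856 ≡ 2472
3524^512 ≡ 2472^2 = 6110784 ≡ 2673
3524^1024 ≡ 2673^2 = 7144929 ≡ 1146
3524^2048 ≡ 1146^2 = 1313316 ≡ 3034
3674 = 2048 + 1024 + 512 + 64 + 16 + 8 + 2, so 3524^3674 ≡ 3034·1146·2673·3797·1410·145·2281 ≡ 592 (mod 3923)
3310·592 = 1959520 ≡ 1943 (mod 3923)
212 ≠ 1943, so verification fails.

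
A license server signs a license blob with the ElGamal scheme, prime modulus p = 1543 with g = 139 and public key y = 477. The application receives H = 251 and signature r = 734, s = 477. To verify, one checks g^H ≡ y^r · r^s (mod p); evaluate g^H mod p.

183

139^251 mod 1543 = 183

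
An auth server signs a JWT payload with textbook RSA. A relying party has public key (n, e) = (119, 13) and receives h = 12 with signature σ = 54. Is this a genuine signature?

genuine

Squares mod 119: σ^1≡54, σ^2≡60, σ^4≡30, σ^8≡67
13 = 8 + 4 + 1, so σ^13 ≡ 67·30·54 ≡ 12 (mod 119)
Since 12 equals the digest 12, verification succeeds.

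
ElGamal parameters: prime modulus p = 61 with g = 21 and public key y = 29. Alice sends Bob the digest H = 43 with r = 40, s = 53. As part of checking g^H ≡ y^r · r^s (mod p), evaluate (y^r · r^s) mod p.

40

Squares mod 61: 29^1≡29, 29^2≡48, 29^4≡47, 29^8≡13, 29^16≡47, 29^32≡13
40 = 32 + 8, so 29^40 ≡ 13·13 ≡ 47 (mod 61)
Squares mod 61: 40^1≡40, 40^2≡14, 40^4≡13, 40^8≡47, 40^16≡13, 40^32≡47
53 = 32 + 16 + 4 + 1, so 40^53 ≡ 47·13·13·40 ≡ 32 (mod 61)
y^r · r^s ≡ 47·32 = 1504 ≡ 40 (mod 61)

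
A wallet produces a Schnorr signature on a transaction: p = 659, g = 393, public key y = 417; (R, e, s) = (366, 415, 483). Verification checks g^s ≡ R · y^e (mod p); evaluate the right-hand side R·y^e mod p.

385

417^2 = 173889 ≡ 572
417^4 ≡ 572^2 = 327184 ≡ 320
417^8 ≡ 320^2 = 102400 ≡ 255
417^16 ≡ 255^2 = 65025 ≡ 443
417^32 ≡ 443^2 = 196249 ≡ 526
417^64 ≡ 526^2 = 276676 ≡ 555
417^128 ≡ 555^2 = 308025 ≡ 272
417^256 ≡ 272^2 = 73984 ≡ 176
415 = 256 + 128 + 16 + 8 + 4 + 2 + 1, so 417^415 ≡ 176·272·443·255·320·572·417 ≡ 489 (mod 659)
R · y^e ≡ 366·489 = 178974 ≡ 385 (mod 659)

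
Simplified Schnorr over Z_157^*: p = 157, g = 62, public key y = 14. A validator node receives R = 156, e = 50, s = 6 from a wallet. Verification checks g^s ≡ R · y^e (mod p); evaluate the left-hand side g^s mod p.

4

62^2 = 3844 ≡ 76
62^4 ≡ 76^2 = 5776 ≡ 124
6 = 4 + 2, so 62^6 ≡ 124·76 ≡ 4 (mod 157)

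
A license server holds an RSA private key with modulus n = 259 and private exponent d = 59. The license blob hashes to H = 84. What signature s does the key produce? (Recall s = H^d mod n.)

H^2 ≡ 84^2 = 7056 ≡ 63
H^4 ≡ 63^2 = 3969 ≡ 84
H^8 ≡ 84^2 = 7056 ≡ 63
H^16 ≡ 63^2 = 3969 ≡ 84
H^32 ≡ 84^2 = 7056 ≡ 63
59 = 32 + 16 + 8 + 2 + 1, so H^59 ≡ 63·84·63·63·84 ≡ 63 (mod 259)

63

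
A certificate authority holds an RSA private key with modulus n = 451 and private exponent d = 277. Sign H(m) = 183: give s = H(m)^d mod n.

Squares mod 451: (H(m))^1≡183, (H(m))^2≡115, (H(m))^4≡146, (H(m))^8≡119, (H(m))^16≡180, (H(m))^32≡379, (H(m))^64≡223, (H(m))^128≡119, (H(m))^256≡180
277 = 256 + 16 + 4 + 1, so (H(m))^277 ≡ 180·180·146·183 ≡ 270 (mod 451)

270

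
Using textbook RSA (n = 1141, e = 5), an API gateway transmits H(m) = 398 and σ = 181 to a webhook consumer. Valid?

yes

Squares mod 1141: σ^1≡181, σ^2≡813, σ^4≡330
5 = 4 + 1, so σ^5 ≡ 330·181 ≡ 398 (mod 1141)
Since 398 equals the digest 398, verification succeeds.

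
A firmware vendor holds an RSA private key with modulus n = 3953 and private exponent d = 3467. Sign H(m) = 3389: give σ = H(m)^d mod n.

(H(m))^3467 mod 3953 = 784

784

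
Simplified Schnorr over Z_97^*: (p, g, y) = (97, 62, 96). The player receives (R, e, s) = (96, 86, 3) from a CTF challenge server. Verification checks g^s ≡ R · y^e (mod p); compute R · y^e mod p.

96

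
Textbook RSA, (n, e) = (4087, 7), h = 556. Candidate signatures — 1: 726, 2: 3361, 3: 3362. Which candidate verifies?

Candidate 1: 726^7 mod 4087 = 3531
Candidate 2: 3361^7 mod 4087 = 556
  → matches h = 556
Candidate 3: 3362^7 mod 4087 = 409

2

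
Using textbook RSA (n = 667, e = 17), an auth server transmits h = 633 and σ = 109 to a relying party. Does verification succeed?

σ^2 ≡ 109^2 = 11881 ≡ 542
σ^4 ≡ 542^2 = 293764 ≡ 284
σ^8 ≡ 284^2 = 80656 ≡ 616
σ^16 ≡ 616^2 = 379456 ≡ 600
17 = 16 + 1, so σ^17 ≡ 600·109 ≡ 34 (mod 667)
σ^17 mod 667 = 34, but h = 633.

fails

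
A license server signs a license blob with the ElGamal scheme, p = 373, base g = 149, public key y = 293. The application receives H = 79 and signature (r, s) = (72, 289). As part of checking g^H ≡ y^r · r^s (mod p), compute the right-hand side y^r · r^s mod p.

159

293^72 mod 373 = 169
72^289 mod 373 = 268
y^r · r^s ≡ 169·268 = 45292 ≡ 159 (mod 373)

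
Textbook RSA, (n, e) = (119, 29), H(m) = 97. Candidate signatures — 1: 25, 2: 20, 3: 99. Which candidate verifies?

Candidate 1: Squares mod 119: 25^1≡25, 25^2≡30, 25^4≡67, 25^8≡86, 25^16≡18; 29 = 16 + 8 + 4 + 1, so 25^29 ≡ 18·86·67·25 ≡ 9 (mod 119)
Candidate 2: Squares mod 119: 20^1≡20, 20^2≡43, 20^4≡64, 20^8≡50, 20^16≡1; 29 = 16 + 8 + 4 + 1, so 20^29 ≡ 1·50·64·20 ≡ 97 (mod 119)
  → matches H(m) = 97
Candidate 3: Squares mod 119: 99^1≡99, 99^2≡43, 99^4≡64, 99^8≡50, 99^16≡1; 29 = 16 + 8 + 4 + 1, so 99^29 ≡ 1·50·64·99 ≡ 22 (mod 119)

2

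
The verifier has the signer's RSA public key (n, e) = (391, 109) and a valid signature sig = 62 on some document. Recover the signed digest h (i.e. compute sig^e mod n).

sig^2 ≡ 62^2 = 3844 ≡ 325
sig^4 ≡ 325^2 = 105625 ≡ 55
sig^8 ≡ 55^2 = 3025 ≡ 288
sig^16 ≡ 288^2 = 82944 ≡ 52
sig^32 ≡ 52^2 = 2704 ≡ 358
sig^64 ≡ 358^2 = 128164 ≡ 307
109 = 64 + 32 + 8 + 4 + 1, so sig^109 ≡ 307·358·288·55·62 ≡ 381 (mod 391)

381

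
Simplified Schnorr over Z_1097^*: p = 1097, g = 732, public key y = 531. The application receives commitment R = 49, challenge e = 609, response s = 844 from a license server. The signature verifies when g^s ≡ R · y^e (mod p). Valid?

yes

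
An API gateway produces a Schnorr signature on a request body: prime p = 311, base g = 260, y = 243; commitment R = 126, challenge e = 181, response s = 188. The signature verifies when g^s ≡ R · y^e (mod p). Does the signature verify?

does not verify

g^s mod p:
260^2 = 67600 ≡ 113
260^4 ≡ 113^2 = 12769 ≡ 18
260^8 ≡ 18^2 = 324 ≡ 13
260^16 ≡ 13^2 = 169
260^32 ≡ 169^2 = 28561 ≡ 260
260^64 ≡ 260^2 = 67600 ≡ 113
260^128 ≡ 113^2 = 12769 ≡ 18
188 = 128 + 32 + 16 + 8 + 4, so 260^188 ≡ 18·260·169·13·18 ≡ 113 (mod 311)
R · y^e mod p:
243^2 = 59049 ≡ 270
243^4 ≡ 270^2 = 72900 ≡ 126
243^8 ≡ 126^2 = 15876 ≡ 15
243^16 ≡ 15^2 = 225
243^32 ≡ 225^2 = 50625 ≡ 243
243^64 ≡ 243^2 = 59049 ≡ 270
243^128 ≡ 270^2 = 72900 ≡ 126
181 = 128 + 32 + 16 + 4 + 1, so 243^181 ≡ 126·243·225·126·243 ≡ 20 (mod 311)
126·20 = 2520 ≡ 32 (mod 311)
113 ≠ 32; the check fails.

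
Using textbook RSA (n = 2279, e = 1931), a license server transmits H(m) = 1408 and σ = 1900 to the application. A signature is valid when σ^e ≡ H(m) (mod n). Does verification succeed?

fails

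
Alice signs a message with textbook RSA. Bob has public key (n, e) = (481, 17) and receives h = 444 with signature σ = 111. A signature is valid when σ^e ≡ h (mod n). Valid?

no

σ^2 ≡ 111^2 = 12321 ≡ 296
σ^4 ≡ 296^2 = 87616 ≡ 74
σ^8 ≡ 74^2 = 5476 ≡ 185
σ^16 ≡ 185^2 = 34225 ≡ 74
17 = 16 + 1, so σ^17 ≡ 74·111 ≡ 37 (mod 481)
σ^17 mod 481 = 37, but h = 444.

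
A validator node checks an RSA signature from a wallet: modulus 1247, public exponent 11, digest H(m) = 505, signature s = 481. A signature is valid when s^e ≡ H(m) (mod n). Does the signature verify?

s^11 mod 1247 = 505
Since 505 equals the digest 505, verification succeeds.

verifies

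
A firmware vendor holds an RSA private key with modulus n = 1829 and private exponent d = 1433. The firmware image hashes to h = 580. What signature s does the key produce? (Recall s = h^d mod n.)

Squares mod 1829: h^1≡580, h^2≡1693, h^4≡206, h^8≡369, h^16≡815, h^32≡298, h^64≡1012, h^128≡1733, h^256≡71, h^512≡1383, h^1024≡1384
1433 = 1024 + 256 + 128 + 16 + 8 + 1, so h^1433 ≡ 1384·71·1733·815·369·580 ≡ 1615 (mod 1829)

1615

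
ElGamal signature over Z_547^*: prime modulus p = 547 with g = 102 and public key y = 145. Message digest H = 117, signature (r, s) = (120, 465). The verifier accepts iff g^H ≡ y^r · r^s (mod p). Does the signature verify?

Left side g^H mod p:
102^2 = 10404 ≡ 11
102^4 ≡ 11^2 = 121
102^8 ≡ 121^2 = 14641 ≡ 419
102^16 ≡ 419^2 = 175561 ≡ 521
102^32 ≡ 521^2 = 271441 ≡ 129
102^64 ≡ 129^2 = 16641 ≡ 231
117 = 64 + 32 + 16 + 4 + 1, so 102^117 ≡ 231·129·521·121·102 ≡ 546 (mod 547)
Right side y^r · r^s mod p:
145^2 = 21025 ≡ 239
145^4 ≡ 239^2 = 57121 ≡ 233
145^8 ≡ 233^2 = 54289 ≡ 136
145^16 ≡ 136^2 = 18496 ≡ 445
145^32 ≡ 445^2 = 198025 ≡ 11
145^64 ≡ 11^2 = 121
120 = 64 + 32 + 16 + 8, so 145^120 ≡ 121·11·445·136 ≡ 353 (mod 547)
120^2 = 14400 ≡ 178
120^4 ≡ 178^2 = 31684 ≡ 505
120^8 ≡ 505^2 = 255025 ≡ 123
120^16 ≡ 123^2 = 15129 ≡ 360
120^32 ≡ 360^2 = 129600 ≡ 508
120^64 ≡ 508^2 = 258064 ≡ 427
120^128 ≡ 427^2 = 182329 ≡ 178
120^256 ≡ 178^2 = 31684 ≡ 505
465 = 256 + 128 + 64 + 16 + 1, so 120^465 ≡ 505·178·427·360·120 ≡ 27 (mod 547)
353·27 = 9531 ≡ 232 (mod 547)
546 ≠ 232, so verification fails.

does not verify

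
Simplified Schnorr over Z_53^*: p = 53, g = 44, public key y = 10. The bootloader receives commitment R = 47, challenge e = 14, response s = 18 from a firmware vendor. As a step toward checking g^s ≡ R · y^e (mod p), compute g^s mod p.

Squares mod 53: 44^1≡44, 44^2≡28, 44^4≡42, 44^8≡15, 44^16≡13
18 = 16 + 2, so 44^18 ≡ 13·28 ≡ 46 (mod 53)

46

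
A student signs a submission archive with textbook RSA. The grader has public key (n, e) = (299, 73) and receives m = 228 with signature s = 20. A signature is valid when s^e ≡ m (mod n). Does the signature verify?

verifies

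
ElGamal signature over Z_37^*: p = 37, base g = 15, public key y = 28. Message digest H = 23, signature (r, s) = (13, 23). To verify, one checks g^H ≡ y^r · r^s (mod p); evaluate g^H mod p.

15^2 = 225 ≡ 3
15^4 ≡ 3^2 = 9
15^8 ≡ 9^2 = 81 ≡ 7
15^16 ≡ 7^2 = 49 ≡ 12
23 = 16 + 4 + 2 + 1, so 15^23 ≡ 12·9·3·15 ≡ 13 (mod 37)

13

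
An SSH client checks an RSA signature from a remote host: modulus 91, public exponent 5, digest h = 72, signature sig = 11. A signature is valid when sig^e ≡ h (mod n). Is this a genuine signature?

sig^2 ≡ 11^2 = 121 ≡ 30
sig^4 ≡ 30^2 = 900 ≡ 81
5 = 4 + 1, so sig^5 ≡ 81·11 ≡ 72 (mod 91)
72 = h, so the signature checks out.

genuine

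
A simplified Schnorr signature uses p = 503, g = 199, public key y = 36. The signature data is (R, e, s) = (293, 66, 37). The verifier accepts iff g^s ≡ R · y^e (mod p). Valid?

yes

g^s mod p:
199^2 = 39601 ≡ 367
199^4 ≡ 367^2 = 134689 ≡ 388
199^8 ≡ 388^2 = 150544 ≡ 147
199^16 ≡ 147^2 = 21609 ≡ 483
199^32 ≡ 483^2 = 233289 ≡ 400
37 = 32 + 4 + 1, so 199^37 ≡ 400·388·199 ≡ 97 (mod 503)
R · y^e mod p:
36^2 = 1296 ≡ 290
36^4 ≡ 290^2 = 84100 ≡ 99
36^8 ≡ 99^2 = 9801 ≡ 244
36^16 ≡ 244^2 = 59536 ≡ 182
36^32 ≡ 182^2 = 33124 ≡ 429
36^64 ≡ 429^2 = 184041 ≡ 446
66 = 64 + 2, so 36^66 ≡ 446·290 ≡ 69 (mod 503)
293·69 = 20217 ≡ 97 (mod 503)
97 ≡ 97 (mod 503); signature holds.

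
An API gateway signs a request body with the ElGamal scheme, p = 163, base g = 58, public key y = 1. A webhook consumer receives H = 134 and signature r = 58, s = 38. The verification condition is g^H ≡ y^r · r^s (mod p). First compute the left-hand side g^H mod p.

58^2 = 3364 ≡ 104
58^4 ≡ 104^2 = 10816 ≡ 58
58^8 ≡ 58^2 = 3364 ≡ 104
58^16 ≡ 104^2 = 10816 ≡ 58
58^32 ≡ 58^2 = 3364 ≡ 104
58^64 ≡ 104^2 = 10816 ≡ 58
58^128 ≡ 58^2 = 3364 ≡ 104
134 = 128 + 4 + 2, so 58^134 ≡ 104·58·104 ≡ 104 (mod 163)

104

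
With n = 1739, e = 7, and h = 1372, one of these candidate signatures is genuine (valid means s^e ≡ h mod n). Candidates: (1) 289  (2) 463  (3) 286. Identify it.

Candidate 1: 289^7 mod 1739 = 1372
  → matches h = 1372
Candidate 2: 463^7 mod 1739 = 320
Candidate 3: 286^7 mod 1739 = 545

1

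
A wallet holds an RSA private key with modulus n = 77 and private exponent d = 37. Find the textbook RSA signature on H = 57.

29

H^37 mod 77 = 29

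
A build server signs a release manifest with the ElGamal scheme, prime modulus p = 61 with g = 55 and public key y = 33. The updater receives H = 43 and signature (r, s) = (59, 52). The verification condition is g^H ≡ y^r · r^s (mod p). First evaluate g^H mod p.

59

55^2 = 3025 ≡ 36
55^4 ≡ 36^2 = 1296 ≡ 15
55^8 ≡ 15^2 = 225 ≡ 42
55^16 ≡ 42^2 = 1764 ≡ 56
55^32 ≡ 56^2 = 3136 ≡ 25
43 = 32 + 8 + 2 + 1, so 55^43 ≡ 25·42·36·55 ≡ 59 (mod 61)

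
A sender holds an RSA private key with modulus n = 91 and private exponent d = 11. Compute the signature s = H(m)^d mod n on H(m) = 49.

56

(H(m))^11 mod 91 = 56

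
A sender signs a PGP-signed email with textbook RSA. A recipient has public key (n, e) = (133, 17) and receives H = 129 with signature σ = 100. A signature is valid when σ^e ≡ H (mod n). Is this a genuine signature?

σ^2 ≡ 100^2 = 10000 ≡ 25
σ^4 ≡ 25^2 = 625 ≡ 93
σ^8 ≡ 93^2 = 8649 ≡ 4
σ^16 ≡ 4^2 = 16
17 = 16 + 1, so σ^17 ≡ 16·100 ≡ 4 (mod 133)
The recovered value 4 does not match the digest 129.

forged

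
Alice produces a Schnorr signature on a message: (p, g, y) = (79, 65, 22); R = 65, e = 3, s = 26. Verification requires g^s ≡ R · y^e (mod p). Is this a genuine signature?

g^s mod p:
65^2 = 4225 ≡ 38
65^4 ≡ 38^2 = 1444 ≡ 22
65^8 ≡ 22^2 = 484 ≡ 10
65^16 ≡ 10^2 = 100 ≡ 21
26 = 16 + 8 + 2, so 65^26 ≡ 21·10·38 ≡ 1 (mod 79)
R · y^e mod p:
22^2 = 484 ≡ 10
3 = 2 + 1, so 22^3 ≡ 10·22 ≡ 62 (mod 79)
65·62 = 4030 ≡ 1 (mod 79)
1 ≡ 1 (mod 79); signature holds.

genuine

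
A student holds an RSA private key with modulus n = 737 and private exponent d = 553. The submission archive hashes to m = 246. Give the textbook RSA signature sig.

m^2 ≡ 246^2 = 60516 ≡ 82
m^4 ≡ 82^2 = 6724 ≡ 91
m^8 ≡ 91^2 = 8281 ≡ 174
m^16 ≡ 174^2 = 30276 ≡ 59
m^32 ≡ 59^2 = 3481 ≡ 533
m^64 ≡ 533^2 = 284089 ≡ 344
m^128 ≡ 344^2 = 118336 ≡ 416
m^256 ≡ 416^2 = 173056 ≡ 598
m^512 ≡ 598^2 = 357604 ≡ 159
553 = 512 + 32 + 8 + 1, so m^553 ≡ 159·533·174·246 ≡ 273 (mod 737)

273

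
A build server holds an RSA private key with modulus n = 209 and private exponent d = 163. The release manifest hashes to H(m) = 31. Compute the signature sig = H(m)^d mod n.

69

Squares mod 209: (H(m))^1≡31, (H(m))^2≡125, (H(m))^4≡159, (H(m))^8≡201, (H(m))^16≡64, (H(m))^32≡125, (H(m))^64≡159, (H(m))^128≡201
163 = 128 + 32 + 2 + 1, so (H(m))^163 ≡ 201·125·125·31 ≡ 69 (mod 209)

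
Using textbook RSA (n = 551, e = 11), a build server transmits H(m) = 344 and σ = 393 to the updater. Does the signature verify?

verifies

σ^2 ≡ 393^2 = 154449 ≡ 169
σ^4 ≡ 169^2 = 28561 ≡ 460
σ^8 ≡ 460^2 = 211600 ≡ 16
11 = 8 + 2 + 1, so σ^11 ≡ 16·169·393 ≡ 344 (mod 551)
σ^11 mod 551 = 344 matches H(m).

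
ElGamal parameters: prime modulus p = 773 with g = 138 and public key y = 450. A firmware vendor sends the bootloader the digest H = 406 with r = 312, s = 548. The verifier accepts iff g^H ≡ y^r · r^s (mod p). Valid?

no

Left side g^H mod p:
138^406 mod 773 = 210
Right side y^r · r^s mod p:
450^312 mod 773 = 163
312^548 mod 773 = 99
163·99 = 16137 ≡ 677 (mod 773)
210 ≠ 677, so verification fails.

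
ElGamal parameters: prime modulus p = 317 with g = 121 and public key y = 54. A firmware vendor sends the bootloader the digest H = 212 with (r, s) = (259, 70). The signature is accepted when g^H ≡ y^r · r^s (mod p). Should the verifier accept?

Left side g^H mod p:
121^2 = 14641 ≡ 59
121^4 ≡ 59^2 = 3481 ≡ 311
121^8 ≡ 311^2 = 96721 ≡ 36
121^16 ≡ 36^2 = 1296 ≡ 28
121^32 ≡ 28^2 = 784 ≡ 150
121^64 ≡ 150^2 = 22500 ≡ 310
121^128 ≡ 310^2 = 96100 ≡ 49
212 = 128 + 64 + 16 + 4, so 121^212 ≡ 49·310·28·311 ≡ 247 (mod 317)
Right side y^r · r^s mod p:
54^2 = 2916 ≡ 63
54^4 ≡ 63^2 = 3969 ≡ 165
54^8 ≡ 165^2 = 27225 ≡ 280
54^16 ≡ 280^2 = 78400 ≡ 101
54^32 ≡ 101^2 = 10201 ≡ 57
54^64 ≡ 57^2 = 3249 ≡ 79
54^128 ≡ 79^2 = 6241 ≡ 218
54^256 ≡ 218^2 = 47524 ≡ 291
259 = 256 + 2 + 1, so 54^259 ≡ 291·63·54 ≡ 308 (mod 317)
259^2 = 67081 ≡ 194
259^4 ≡ 194^2 = 37636 ≡ 230
259^8 ≡ 230^2 = 52900 ≡ 278
259^16 ≡ 278^2 = 77284 ≡ 253
259^32 ≡ 253^2 = 64009 ≡ 292
259^64 ≡ 292^2 = 85264 ≡ 308
70 = 64 + 4 + 2, so 259^70 ≡ 308·230·194 ≡ 59 (mod 317)
308·59 = 18172 ≡ 103 (mod 317)
247 ≠ 103, so verification fails.

reject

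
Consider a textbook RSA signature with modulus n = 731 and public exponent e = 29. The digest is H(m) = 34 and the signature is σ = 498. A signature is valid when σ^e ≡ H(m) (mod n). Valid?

no

σ^2 ≡ 498^2 = 248004 ≡ 195
σ^4 ≡ 195^2 = 38025 ≡ 13
σ^8 ≡ 13^2 = 169
σ^16 ≡ 169^2 = 28561 ≡ 52
29 = 16 + 8 + 4 + 1, so σ^29 ≡ 52·169·13·498 ≡ 513 (mod 731)
σ^29 mod 731 = 513, but H(m) = 34.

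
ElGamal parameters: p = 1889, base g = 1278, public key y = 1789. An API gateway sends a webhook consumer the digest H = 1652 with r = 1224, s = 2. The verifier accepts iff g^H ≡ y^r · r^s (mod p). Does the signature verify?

Left side g^H mod p:
1278^2 = 1633284 ≡ 1188
1278^4 ≡ 1188^2 = 1411344 ≡ 261
1278^8 ≡ 261^2 = 68121 ≡ 117
1278^16 ≡ 117^2 = 13689 ≡ 466
1278^32 ≡ 466^2 = 217156 ≡ 1810
1278^64 ≡ 1810^2 = 3276100 ≡ 574
1278^128 ≡ 574^2 = 329476 ≡ 790
1278^256 ≡ 790^2 = 624100 ≡ 730
1278^512 ≡ 730^2 = 532900 ≡ 202
1278^1024 ≡ 202^2 = 40804 ≡ 1135
1652 = 1024 + 512 + 64 + 32 + 16 + 4, so 1278^1652 ≡ 1135·202·574·1810·466·261 ≡ 1 (mod 1889)
Right side y^r · r^s mod p:
1789^2 = 3200521 ≡ 555
1789^4 ≡ 555^2 = 308025 ≡ 118
1789^8 ≡ 118^2 = 13924 ≡ 701
1789^16 ≡ 701^2 = 491401 ≡ 261
1789^32 ≡ 261^2 = 68121 ≡ 117
1789^64 ≡ 117^2 = 13689 ≡ 466
1789^128 ≡ 466^2 = 217156 ≡ 1810
1789^256 ≡ 1810^2 = 3276100 ≡ 574
1789^512 ≡ 574^2 = 329476 ≡ 790
1789^1024 ≡ 790^2 = 624100 ≡ 730
1224 = 1024 + 128 + 64 + 8, so 1789^1224 ≡ 730·1810·466·701 ≡ 659 (mod 1889)
1224^2 = 1498176 ≡ 199
659·199 = 131141 ≡ 800 (mod 1889)
1 ≠ 800, so verification fails.

does not verify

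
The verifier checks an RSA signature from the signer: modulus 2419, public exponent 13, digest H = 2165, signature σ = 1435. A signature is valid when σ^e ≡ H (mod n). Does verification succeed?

Squares mod 2419: σ^1≡1435, σ^2≡656, σ^4≡2173, σ^8≡41
13 = 8 + 4 + 1, so σ^13 ≡ 41·2173·1435 ≡ 1886 (mod 2419)
The recovered value 1886 does not match the digest 2165.

fails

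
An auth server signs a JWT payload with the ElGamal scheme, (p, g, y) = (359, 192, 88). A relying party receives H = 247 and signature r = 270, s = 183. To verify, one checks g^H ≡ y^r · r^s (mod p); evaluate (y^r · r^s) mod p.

88^270 mod 359 = 180
270^183 mod 359 = 170
y^r · r^s ≡ 180·170 = 30600 ≡ 85 (mod 359)

85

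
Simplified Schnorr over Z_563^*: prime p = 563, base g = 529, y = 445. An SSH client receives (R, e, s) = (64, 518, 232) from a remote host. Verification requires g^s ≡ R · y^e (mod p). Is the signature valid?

invalid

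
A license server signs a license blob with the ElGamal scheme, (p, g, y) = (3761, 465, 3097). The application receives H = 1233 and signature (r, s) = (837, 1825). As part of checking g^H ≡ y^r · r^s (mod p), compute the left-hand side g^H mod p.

465^2 = 216225 ≡ 1848
465^4 ≡ 1848^2 = 3415104 ≡ 116
465^8 ≡ 116^2 = 13456 ≡ 2173
465^16 ≡ 2173^2 = 4721929 ≡ 1874
465^32 ≡ 1874^2 = 3511876 ≡ 2863
465^64 ≡ 2863^2 = 8196769 ≡ 1550
465^128 ≡ 1550^2 = 2402500 ≡ 2982
465^256 ≡ 2982^2 = 8892324 ≡ 1320
465^512 ≡ 1320^2 = 1742400 ≡ 1057
465^1024 ≡ 1057^2 = 1117249 ≡ 232
1233 = 1024 + 128 + 64 + 16 + 1, so 465^1233 ≡ 232·2982·1550·1874·465 ≡ 831 (mod 3761)

831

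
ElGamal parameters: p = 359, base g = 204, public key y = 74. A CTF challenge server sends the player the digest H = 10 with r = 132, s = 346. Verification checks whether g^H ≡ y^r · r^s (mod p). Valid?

yes

Left side g^H mod p:
204^10 mod 359 = 92
Right side y^r · r^s mod p:
74^132 mod 359 = 188
132^346 mod 359 = 222
188·222 = 41736 ≡ 92 (mod 359)
92 ≡ 92 (mod 359), so the signature is genuine.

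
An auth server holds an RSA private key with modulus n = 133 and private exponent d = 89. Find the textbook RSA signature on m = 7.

m^2 ≡ 7^2 = 49
m^4 ≡ 49^2 = 2401 ≡ 7
m^8 ≡ 7^2 = 49
m^16 ≡ 49^2 = 2401 ≡ 7
m^32 ≡ 7^2 = 49
m^64 ≡ 49^2 = 2401 ≡ 7
89 = 64 + 16 + 8 + 1, so m^89 ≡ 7·7·49·7 ≡ 49 (mod 133)

49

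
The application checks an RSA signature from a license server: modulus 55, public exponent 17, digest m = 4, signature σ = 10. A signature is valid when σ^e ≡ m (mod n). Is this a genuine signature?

σ^17 mod 55 = 10
The recovered value 10 does not match the digest 4.

forged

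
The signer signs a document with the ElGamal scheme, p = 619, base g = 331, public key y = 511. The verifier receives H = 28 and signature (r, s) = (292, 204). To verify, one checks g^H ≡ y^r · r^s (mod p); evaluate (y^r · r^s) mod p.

511^2 = 261121 ≡ 522
511^4 ≡ 522^2 = 272484 ≡ 124
511^8 ≡ 124^2 = 15376 ≡ 520
511^16 ≡ 520^2 = 270400 ≡ 516
511^32 ≡ 516^2 = 266256 ≡ 86
511^64 ≡ 86^2 = 7396 ≡ 587
511^128 ≡ 587^2 = 344569 ≡ 405
511^256 ≡ 405^2 = 164025 ≡ 609
292 = 256 + 32 + 4, so 511^292 ≡ 609·86·124 ≡ 447 (mod 619)
292^2 = 85264 ≡ 461
292^4 ≡ 461^2 = 212521 ≡ 204
292^8 ≡ 204^2 = 41616 ≡ 143
292^16 ≡ 143^2 = 20449 ≡ 22
292^32 ≡ 22^2 = 484
292^64 ≡ 484^2 = 234256 ≡ 274
292^128 ≡ 274^2 = 75076 ≡ 177
204 = 128 + 64 + 8 + 4, so 292^204 ≡ 177·274·143·204 ≡ 351 (mod 619)
y^r · r^s ≡ 447·351 = 156897 ≡ 290 (mod 619)

290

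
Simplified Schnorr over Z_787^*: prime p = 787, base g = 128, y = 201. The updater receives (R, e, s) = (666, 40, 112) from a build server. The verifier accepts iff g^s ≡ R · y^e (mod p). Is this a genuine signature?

forged

g^s mod p:
128^112 mod 787 = 197
R · y^e mod p:
201^40 mod 787 = 755
666·755 = 502830 ≡ 724 (mod 787)
197 ≠ 724; the check fails.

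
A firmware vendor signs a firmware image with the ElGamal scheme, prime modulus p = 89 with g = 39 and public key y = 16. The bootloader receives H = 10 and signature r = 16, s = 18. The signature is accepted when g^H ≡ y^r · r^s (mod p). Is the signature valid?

Left side g^H mod p:
Squares mod 89: 39^1≡39, 39^2≡8, 39^4≡64, 39^8≡2
10 = 8 + 2, so 39^10 ≡ 2·8 ≡ 16 (mod 89)
Right side y^r · r^s mod p:
Squares mod 89: 16^1≡16, 16^2≡78, 16^4≡32, 16^8≡45, 16^16≡67
16^16 ≡ 67 (mod 89)
Squares mod 89: 16^1≡16, 16^2≡78, 16^4≡32, 16^8≡45, 16^16≡67
18 = 16 + 2, so 16^18 ≡ 67·78 ≡ 64 (mod 89)
67·64 = 4288 ≡ 16 (mod 89)
16 ≡ 16 (mod 89), so the signature is genuine.

valid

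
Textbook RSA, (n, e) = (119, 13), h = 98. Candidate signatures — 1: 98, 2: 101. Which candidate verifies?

Candidate 1: 98^2 = 9604 ≡ 84; 98^4 ≡ 84^2 = 7056 ≡ 35; 98^8 ≡ 35^2 = 1225 ≡ 35; 13 = 8 + 4 + 1, so 98^13 ≡ 35·35·98 ≡ 98 (mod 119)
  → matches h = 98
Candidate 2: 101^2 = 10201 ≡ 86; 101^4 ≡ 86^2 = 7396 ≡ 18; 101^8 ≡ 18^2 = 324 ≡ 86; 13 = 8 + 4 + 1, so 101^13 ≡ 86·18·101 ≡ 101 (mod 119)

1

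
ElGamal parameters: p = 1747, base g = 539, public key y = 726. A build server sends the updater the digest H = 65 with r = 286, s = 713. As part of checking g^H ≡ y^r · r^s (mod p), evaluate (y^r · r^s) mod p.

1451

Squares mod 1747: 726^1≡726, 726^2≡1229, 726^4≡1033, 726^8≡1419, 726^16≡1017, 726^32≡65, 726^64≡731, 726^128≡1526, 726^256≡1672
286 = 256 + 16 + 8 + 4 + 2, so 726^286 ≡ 1672·1017·1419·1033·1229 ≡ 60 (mod 1747)
Squares mod 1747: 286^1≡286, 286^2≡1434, 286^4≡137, 286^8≡1299, 286^16≡1546, 286^32≡220, 286^64≡1231, 286^128≡712, 286^256≡314, 286^512≡764
713 = 512 + 128 + 64 + 8 + 1, so 286^713 ≡ 764·712·1231·1299·286 ≡ 228 (mod 1747)
y^r · r^s ≡ 60·228 = 13680 ≡ 1451 (mod 1747)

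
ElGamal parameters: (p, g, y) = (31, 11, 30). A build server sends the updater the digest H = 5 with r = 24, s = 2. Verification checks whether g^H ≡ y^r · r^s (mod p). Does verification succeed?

fails

Left side g^H mod p:
11^2 = 121 ≡ 28
11^4 ≡ 28^2 = 784 ≡ 9
5 = 4 + 1, so 11^5 ≡ 9·11 ≡ 6 (mod 31)
Right side y^r · r^s mod p:
30^2 = 900 ≡ 1
30^4 ≡ 1^2 = 1
30^8 ≡ 1^2 = 1
30^16 ≡ 1^2 = 1
24 = 16 + 8, so 30^24 ≡ 1·1 ≡ 1 (mod 31)
24^2 = 576 ≡ 18
1·18 = 18 ≡ 18 (mod 31)
6 ≠ 18, so verification fails.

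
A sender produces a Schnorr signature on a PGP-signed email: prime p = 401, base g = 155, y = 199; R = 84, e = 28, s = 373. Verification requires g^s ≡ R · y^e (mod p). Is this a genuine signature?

genuine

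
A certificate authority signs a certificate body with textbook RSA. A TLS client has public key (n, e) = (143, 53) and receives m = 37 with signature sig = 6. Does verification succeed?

fails

Squares mod 143: sig^1≡6, sig^2≡36, sig^4≡9, sig^8≡81, sig^16≡126, sig^32≡3
53 = 32 + 16 + 4 + 1, so sig^53 ≡ 3·126·9·6 ≡ 106 (mod 143)
The recovered value 106 does not match the digest 37.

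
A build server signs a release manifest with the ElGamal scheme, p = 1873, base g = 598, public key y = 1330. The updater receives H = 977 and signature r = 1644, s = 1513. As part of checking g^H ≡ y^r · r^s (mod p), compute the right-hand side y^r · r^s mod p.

925

Squares mod 1873: 1330^1≡1330, 1330^2≡788, 1330^4≡981, 1330^8≡1512, 1330^16≡1084, 1330^32≡685, 1330^64≡975, 1330^128≡1014, 1330^256≡1792, 1330^512≡942, 1330^1024≡1435
1644 = 1024 + 512 + 64 + 32 + 8 + 4, so 1330^1644 ≡ 1435·942·975·685·1512·981 ≡ 1719 (mod 1873)
Squares mod 1873: 1644^1≡1644, 1644^2≡1870, 1644^4≡9, 1644^8≡81, 1644^16≡942, 1644^32≡1435, 1644^64≡798, 1644^128≡1857, 1644^256≡256, 1644^512≡1854, 1644^1024≡361
1513 = 1024 + 256 + 128 + 64 + 32 + 8 + 1, so 1644^1513 ≡ 361·256·1857·798·1435·81·1644 ≡ 444 (mod 1873)
y^r · r^s ≡ 1719·444 = 763236 ≡ 925 (mod 1873)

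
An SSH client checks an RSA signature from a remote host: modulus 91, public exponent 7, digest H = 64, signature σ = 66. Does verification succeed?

Squares mod 91: σ^1≡66, σ^2≡79, σ^4≡53
7 = 4 + 2 + 1, so σ^7 ≡ 53·79·66 ≡ 66 (mod 91)
The recovered value 66 does not match the digest 64.

fails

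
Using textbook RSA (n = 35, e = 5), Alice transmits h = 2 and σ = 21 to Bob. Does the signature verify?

σ^2 ≡ 21^2 = 441 ≡ 21
σ^4 ≡ 21^2 = 441 ≡ 21
5 = 4 + 1, so σ^5 ≡ 21·21 ≡ 21 (mod 35)
σ^5 mod 35 = 21, but h = 2.

does not verify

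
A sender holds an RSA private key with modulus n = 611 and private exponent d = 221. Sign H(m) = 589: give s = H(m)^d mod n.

400

(H(m))^221 mod 611 = 400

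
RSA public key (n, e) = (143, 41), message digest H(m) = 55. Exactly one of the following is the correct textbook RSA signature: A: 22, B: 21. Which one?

A

Candidate A: 22^2 = 484 ≡ 55; 22^4 ≡ 55^2 = 3025 ≡ 22; 22^8 ≡ 22^2 = 484 ≡ 55; 22^16 ≡ 55^2 = 3025 ≡ 22; 22^32 ≡ 22^2 = 484 ≡ 55; 41 = 32 + 8 + 1, so 22^41 ≡ 55·55·22 ≡ 55 (mod 143)
  → matches H(m) = 55
Candidate B: 21^2 = 441 ≡ 12; 21^4 ≡ 12^2 = 144 ≡ 1; 21^8 ≡ 1^2 = 1; 21^16 ≡ 1^2 = 1; 21^32 ≡ 1^2 = 1; 41 = 32 + 8 + 1, so 21^41 ≡ 1·1·21 ≡ 21 (mod 143)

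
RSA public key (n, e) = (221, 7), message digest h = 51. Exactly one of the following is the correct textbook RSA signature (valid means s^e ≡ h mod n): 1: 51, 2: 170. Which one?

1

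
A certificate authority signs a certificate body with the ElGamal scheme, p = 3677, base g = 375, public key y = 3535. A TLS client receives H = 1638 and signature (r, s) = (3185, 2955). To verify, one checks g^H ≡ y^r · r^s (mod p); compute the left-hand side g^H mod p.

1513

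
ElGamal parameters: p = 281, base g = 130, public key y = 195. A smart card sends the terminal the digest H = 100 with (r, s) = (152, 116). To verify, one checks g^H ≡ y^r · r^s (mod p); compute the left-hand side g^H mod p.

130^100 mod 281 = 280

280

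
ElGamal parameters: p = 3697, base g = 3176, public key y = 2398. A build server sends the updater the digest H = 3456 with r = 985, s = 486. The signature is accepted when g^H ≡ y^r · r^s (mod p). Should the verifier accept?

Left side g^H mod p:
3176^3456 mod 3697 = 226
Right side y^r · r^s mod p:
2398^985 mod 3697 = 3521
985^486 mod 3697 = 2929
3521·2929 = 10313009 ≡ 2076 (mod 3697)
226 ≠ 2076, so verification fails.

reject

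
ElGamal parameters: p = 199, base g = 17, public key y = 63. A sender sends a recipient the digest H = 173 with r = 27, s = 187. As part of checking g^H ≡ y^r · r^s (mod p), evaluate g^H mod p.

17^2 = 289 ≡ 90
17^4 ≡ 90^2 = 8100 ≡ 140
17^8 ≡ 140^2 = 19600 ≡ 98
17^16 ≡ 98^2 = 9604 ≡ 52
17^32 ≡ 52^2 = 2704 ≡ 117
17^64 ≡ 117^2 = 13689 ≡ 157
17^128 ≡ 157^2 = 24649 ≡ 172
173 = 128 + 32 + 8 + 4 + 1, so 17^173 ≡ 172·117·98·140·17 ≡ 101 (mod 199)

101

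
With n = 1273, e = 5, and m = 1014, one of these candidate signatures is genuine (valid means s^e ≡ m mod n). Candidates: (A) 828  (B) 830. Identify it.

A

Candidate A: Squares mod 1273: 828^1≡828, 828^2≡710, 828^4≡1265; 5 = 4 + 1, so 828^5 ≡ 1265·828 ≡ 1014 (mod 1273)
  → matches m = 1014
Candidate B: Squares mod 1273: 830^1≡830, 830^2≡207, 830^4≡840; 5 = 4 + 1, so 830^5 ≡ 840·830 ≡ 869 (mod 1273)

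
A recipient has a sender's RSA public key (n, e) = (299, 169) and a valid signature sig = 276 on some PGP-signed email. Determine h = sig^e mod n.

sig^2 ≡ 276^2 = 76176 ≡ 230
sig^4 ≡ 230^2 = 52900 ≡ 276
sig^8 ≡ 276^2 = 76176 ≡ 230
sig^16 ≡ 230^2 = 52900 ≡ 276
sig^32 ≡ 276^2 = 76176 ≡ 230
sig^64 ≡ 230^2 = 52900 ≡ 276
sig^128 ≡ 276^2 = 76176 ≡ 230
169 = 128 + 32 + 8 + 1, so sig^169 ≡ 230·230·230·276 ≡ 276 (mod 299)

276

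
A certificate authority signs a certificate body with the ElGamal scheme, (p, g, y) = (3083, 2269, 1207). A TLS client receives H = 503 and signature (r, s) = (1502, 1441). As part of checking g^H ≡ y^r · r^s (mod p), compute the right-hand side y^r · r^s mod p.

1410

1207^2 = 1456849 ≡ 1673
1207^4 ≡ 1673^2 = 2798929 ≡ 2648
1207^8 ≡ 2648^2 = 7011904 ≡ 1162
1207^16 ≡ 1162^2 = 1350244 ≡ 2973
1207^32 ≡ 2973^2 = 8838729 ≡ 2851
1207^64 ≡ 2851^2 = 8128201 ≡ 1413
1207^128 ≡ 1413^2 = 1996569 ≡ 1868
1207^256 ≡ 1868^2 = 3489424 ≡ 2551
1207^512 ≡ 2551^2 = 6507601 ≡ 2471
1207^1024 ≡ 2471^2 = 6105841 ≡ 1501
1502 = 1024 + 256 + 128 + 64 + 16 + 8 + 4 + 2, so 1207^1502 ≡ 1501·2551·1868·1413·2973·1162·2648·1673 ≡ 594 (mod 3083)
1502^2 = 2256004 ≡ 2331
1502^4 ≡ 2331^2 = 5433561 ≡ 1315
1502^8 ≡ 1315^2 = 1729225 ≡ 2745
1502^16 ≡ 2745^2 = 7535025 ≡ 173
1502^32 ≡ 173^2 = 29929 ≡ 2182
1502^64 ≡ 2182^2 = 4761124 ≡ 972
1502^128 ≡ 972^2 = 944784 ≡ 1386
1502^256 ≡ 1386^2 = 1920996 ≡ 287
1502^512 ≡ 287^2 = 82369 ≡ 2211
1502^1024 ≡ 2211^2 = 4888521 ≡ 1966
1441 = 1024 + 256 + 128 + 32 + 1, so 1502^1441 ≡ 1966·287·1386·2182·1502 ≡ 1902 (mod 3083)
y^r · r^s ≡ 594·1902 = 1129788 ≡ 1410 (mod 3083)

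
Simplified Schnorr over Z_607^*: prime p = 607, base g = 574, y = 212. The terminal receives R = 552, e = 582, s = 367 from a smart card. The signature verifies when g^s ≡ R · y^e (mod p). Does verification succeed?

g^s mod p:
574^2 = 329476 ≡ 482
574^4 ≡ 482^2 = 232324 ≡ 450
574^8 ≡ 450^2 = 202500 ≡ 369
574^16 ≡ 369^2 = 136161 ≡ 193
574^32 ≡ 193^2 = 37249 ≡ 222
574^64 ≡ 222^2 = 49284 ≡ 117
574^128 ≡ 117^2 = 13689 ≡ 335
574^256 ≡ 335^2 = 112225 ≡ 537
367 = 256 + 64 + 32 + 8 + 4 + 2 + 1, so 574^367 ≡ 537·117·222·369·450·482·574 ≡ 117 (mod 607)
R · y^e mod p:
212^2 = 44944 ≡ 26
212^4 ≡ 26^2 = 676 ≡ 69
212^8 ≡ 69^2 = 4761 ≡ 512
212^16 ≡ 512^2 = 262144 ≡ 527
212^32 ≡ 527^2 = 277729 ≡ 330
212^64 ≡ 330^2 = 108900 ≡ 247
212^128 ≡ 247^2 = 61009 ≡ 309
212^256 ≡ 309^2 = 95481 ≡ 182
212^512 ≡ 182^2 = 33124 ≡ 346
582 = 512 + 64 + 4 + 2, so 212^582 ≡ 346·247·69·26 ≡ 340 (mod 607)
552·340 = 187680 ≡ 117 (mod 607)
117 ≡ 117 (mod 607); signature holds.

passes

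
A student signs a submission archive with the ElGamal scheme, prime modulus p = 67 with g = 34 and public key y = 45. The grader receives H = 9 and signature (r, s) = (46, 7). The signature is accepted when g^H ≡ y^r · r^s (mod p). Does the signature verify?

does not verify

Left side g^H mod p:
34^2 = 1156 ≡ 17
34^4 ≡ 17^2 = 289 ≡ 21
34^8 ≡ 21^2 = 441 ≡ 39
9 = 8 + 1, so 34^9 ≡ 39·34 ≡ 53 (mod 67)
Right side y^r · r^s mod p:
45^2 = 2025 ≡ 15
45^4 ≡ 15^2 = 225 ≡ 24
45^8 ≡ 24^2 = 576 ≡ 40
45^16 ≡ 40^2 = 1600 ≡ 59
45^32 ≡ 59^2 = 3481 ≡ 64
46 = 32 + 8 + 4 + 2, so 45^46 ≡ 64·40·24·15 ≡ 15 (mod 67)
46^2 = 2116 ≡ 39
46^4 ≡ 39^2 = 1521 ≡ 47
7 = 4 + 2 + 1, so 46^7 ≡ 47·39·46 ≡ 32 (mod 67)
15·32 = 480 ≡ 11 (mod 67)
53 ≠ 11, so verification fails.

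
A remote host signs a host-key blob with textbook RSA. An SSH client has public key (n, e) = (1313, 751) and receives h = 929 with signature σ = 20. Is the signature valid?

valid

Squares mod 1313: σ^1≡20, σ^2≡400, σ^4≡1127, σ^8≡458, σ^16≡997, σ^32≡68, σ^64≡685, σ^128≡484, σ^256≡542, σ^512≡965
751 = 512 + 128 + 64 + 32 + 8 + 4 + 2 + 1, so σ^751 ≡ 965·484·685·68·458·1127·400·20 ≡ 929 (mod 1313)
929 = h, so the signature checks out.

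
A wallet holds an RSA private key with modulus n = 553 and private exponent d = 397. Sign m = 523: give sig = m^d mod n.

m^2 ≡ 523^2 = 273529 ≡ 347
m^4 ≡ 347^2 = 120409 ≡ 408
m^8 ≡ 408^2 = 166464 ≡ 11
m^16 ≡ 11^2 = 121
m^32 ≡ 121^2 = 14641 ≡ 263
m^64 ≡ 263^2 = 69169 ≡ 44
m^128 ≡ 44^2 = 1936 ≡ 277
m^256 ≡ 277^2 = 76729 ≡ 415
397 = 256 + 128 + 8 + 4 + 1, so m^397 ≡ 415·277·11·408·523 ≡ 313 (mod 553)

313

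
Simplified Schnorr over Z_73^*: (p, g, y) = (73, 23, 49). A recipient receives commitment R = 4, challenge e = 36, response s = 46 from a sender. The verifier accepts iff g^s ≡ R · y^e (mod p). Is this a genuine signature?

g^s mod p:
23^2 = 529 ≡ 18
23^4 ≡ 18^2 = 324 ≡ 32
23^8 ≡ 32^2 = 1024 ≡ 2
23^16 ≡ 2^2 = 4
23^32 ≡ 4^2 = 16
46 = 32 + 8 + 4 + 2, so 23^46 ≡ 16·2·32·18 ≡ 36 (mod 73)
R · y^e mod p:
49^2 = 2401 ≡ 65
49^4 ≡ 65^2 = 4225 ≡ 64
49^8 ≡ 64^2 = 4096 ≡ 8
49^16 ≡ 8^2 = 64
49^32 ≡ 64^2 = 4096 ≡ 8
36 = 32 + 4, so 49^36 ≡ 8·64 ≡ 1 (mod 73)
4·1 = 4 ≡ 4 (mod 73)
36 ≠ 4; the check fails.

forged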